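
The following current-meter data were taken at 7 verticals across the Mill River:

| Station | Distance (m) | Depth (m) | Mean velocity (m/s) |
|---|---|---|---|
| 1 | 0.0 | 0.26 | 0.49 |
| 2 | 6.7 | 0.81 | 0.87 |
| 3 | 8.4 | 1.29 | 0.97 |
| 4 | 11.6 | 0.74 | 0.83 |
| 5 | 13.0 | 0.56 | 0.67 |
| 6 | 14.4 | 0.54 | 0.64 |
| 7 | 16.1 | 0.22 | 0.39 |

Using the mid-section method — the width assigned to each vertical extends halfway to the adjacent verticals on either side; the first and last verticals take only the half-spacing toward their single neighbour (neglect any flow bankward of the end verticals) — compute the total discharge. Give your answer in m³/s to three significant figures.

w_1 = (6.7 − 0.0)/2 = 3.35 m; q_1 = 0.49 × 0.26 × 3.35 = 0.4268 m³/s
w_2 = (8.4 − 0.0)/2 = 4.2 m; q_2 = 0.87 × 0.81 × 4.2 = 2.960 m³/s
w_3 = (11.6 − 6.7)/2 = 2.45 m; q_3 = 0.97 × 1.29 × 2.45 = 3.066 m³/s
w_4 = (13.0 − 8.4)/2 = 2.3 m; q_4 = 0.83 × 0.74 × 2.3 = 1.413 m³/s
w_5 = (14.4 − 11.6)/2 = 1.4 m; q_5 = 0.67 × 0.56 × 1.4 = 0.5253 m³/s
w_6 = (16.1 − 13.0)/2 = 1.55 m; q_6 = 0.64 × 0.54 × 1.55 = 0.5357 m³/s
w_7 = (16.1 − 14.4)/2 = 0.85 m; q_7 = 0.39 × 0.22 × 0.85 = 0.07293 m³/s
Q = Σ qᵢ = 8.999 m³/s

9.00 m³/s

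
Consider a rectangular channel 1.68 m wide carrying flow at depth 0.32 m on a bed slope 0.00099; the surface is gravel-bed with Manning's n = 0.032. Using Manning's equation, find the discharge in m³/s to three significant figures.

A = b·y = 1.68 × 0.32 = 0.5376 m²
P = b + 2y = 1.68 + 2×0.32 = 2.320 m
R = A/P = 0.5376/2.320 = 0.2317 m
Q = (1/n)·A·R^(2/3)·S^(1/2) = (1/0.032) × 0.5376 × 0.2317^(2/3) × 0.00099^(1/2) = 0.1994 m³/s

0.199 m³/s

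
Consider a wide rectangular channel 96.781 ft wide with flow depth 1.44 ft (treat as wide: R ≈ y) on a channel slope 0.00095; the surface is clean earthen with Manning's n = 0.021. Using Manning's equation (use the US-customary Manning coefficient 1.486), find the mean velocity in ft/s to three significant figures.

A = b·y = 96.781 × 1.44 = 139.4 ft²
Wide channel: R ≈ y = 1.44 ft
Q = (1.486/n)·A·R^(2/3)·S^(1/2) = (1.486/0.021) × 139.4 × 1.440^(2/3) × 0.00095^(1/2) = 387.6 ft³/s
V = Q/A = 387.6/139.4 = 2.781 ft/s

2.78 ft/s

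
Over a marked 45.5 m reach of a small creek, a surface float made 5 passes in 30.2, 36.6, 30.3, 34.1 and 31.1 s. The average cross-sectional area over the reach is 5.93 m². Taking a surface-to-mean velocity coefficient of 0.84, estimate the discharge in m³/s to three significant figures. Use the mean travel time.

t̄ = (30.2 + 36.6 + 30.3 + 34.1 + 31.1) / 5 = 32.46 s
v_surface = L / t̄ = 45.5 / 32.46 = 1.402 m/s
v_mean = 0.84 × 1.402 = 1.177 m/s
Q = A × v_mean = 5.93 × 1.177 = 6.982 m³/s

6.98 m³/s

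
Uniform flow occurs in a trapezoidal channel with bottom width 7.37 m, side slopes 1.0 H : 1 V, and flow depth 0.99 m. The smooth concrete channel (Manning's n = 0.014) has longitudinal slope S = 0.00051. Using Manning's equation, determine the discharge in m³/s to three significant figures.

11.6 m³/s

A = (b + z·y)·y = (7.37 + 1.0×0.99)×0.99 = 8.276 m²
P = b + 2y√(1+z²) = 7.37 + 2×0.99×√(1+1.0²) = 10.17 m
R = A/P = 8.276/10.17 = 0.8138 m
Q = (1/n)·A·R^(2/3)·S^(1/2) = (1/0.014) × 8.276 × 0.8138^(2/3) × 0.00051^(1/2) = 11.64 m³/s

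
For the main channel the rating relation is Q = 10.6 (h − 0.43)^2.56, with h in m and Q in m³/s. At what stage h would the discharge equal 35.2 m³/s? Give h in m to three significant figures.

2.03 m

h − h₀ = (Q/C)^(1/b) = (35.2/10.6)^(1/2.56) = 1.598 m
h = 0.43 + 1.598 = 2.028 m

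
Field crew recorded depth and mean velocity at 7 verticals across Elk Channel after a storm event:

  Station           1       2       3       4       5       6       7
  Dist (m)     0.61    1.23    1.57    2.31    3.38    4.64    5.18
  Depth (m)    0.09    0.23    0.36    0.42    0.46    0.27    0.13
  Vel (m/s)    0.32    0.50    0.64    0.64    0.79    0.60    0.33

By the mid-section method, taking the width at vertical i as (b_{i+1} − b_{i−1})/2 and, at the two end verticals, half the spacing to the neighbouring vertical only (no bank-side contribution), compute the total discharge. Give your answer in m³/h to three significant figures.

w_1 = (1.23 − 0.61)/2 = 0.31 m; q_1 = 0.32 × 0.09 × 0.31 = 0.008928 m³/s
w_2 = (1.57 − 0.61)/2 = 0.48 m; q_2 = 0.50 × 0.23 × 0.48 = 0.05520 m³/s
w_3 = (2.31 − 1.23)/2 = 0.54 m; q_3 = 0.64 × 0.36 × 0.54 = 0.1244 m³/s
w_4 = (3.38 − 1.57)/2 = 0.905 m; q_4 = 0.64 × 0.42 × 0.905 = 0.2433 m³/s
w_5 = (4.64 − 2.31)/2 = 1.165 m; q_5 = 0.79 × 0.46 × 1.165 = 0.4234 m³/s
w_6 = (5.18 − 3.38)/2 = 0.9 m; q_6 = 0.60 × 0.27 × 0.9 = 0.1458 m³/s
w_7 = (5.18 − 4.64)/2 = 0.27 m; q_7 = 0.33 × 0.13 × 0.27 = 0.01158 m³/s
Q = Σ qᵢ = 1.013 m³/s
= 1.013 × 3600 = 3645 m³/h

3650 m³/h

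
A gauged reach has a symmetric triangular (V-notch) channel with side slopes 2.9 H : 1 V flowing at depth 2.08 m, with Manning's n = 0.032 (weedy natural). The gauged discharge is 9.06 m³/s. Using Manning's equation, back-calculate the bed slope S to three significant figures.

A = z·y² = 2.9×2.08² = 12.55 m²
P = 2y√(1+z²) = 2×2.08×√(1+2.9²) = 12.76 m
R = A/P = 12.55/12.76 = 0.9832 m
S = (Q·n / (1·A·R^(2/3)))² = (9.06×0.032 / (1×12.55×0.9888))² = 0.0005462

0.000546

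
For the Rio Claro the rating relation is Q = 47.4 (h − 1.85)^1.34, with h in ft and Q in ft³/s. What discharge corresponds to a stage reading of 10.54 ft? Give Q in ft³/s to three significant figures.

859 ft³/s

Q = 47.4 × (10.54 − 1.85)^1.34 = 47.4 × 8.69^1.34 = 859.1 ft³/s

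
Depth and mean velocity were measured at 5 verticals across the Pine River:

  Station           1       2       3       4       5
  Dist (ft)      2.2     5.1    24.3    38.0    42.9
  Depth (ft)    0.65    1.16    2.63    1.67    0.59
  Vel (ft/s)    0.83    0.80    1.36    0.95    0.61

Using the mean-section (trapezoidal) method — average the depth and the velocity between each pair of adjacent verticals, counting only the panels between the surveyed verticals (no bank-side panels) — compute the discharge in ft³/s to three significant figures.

Panel 1-2: Δb = 2.9 ft, d̄ = (0.65+1.16)/2 = 0.905, v̄ = (0.83+0.80)/2 = 0.815 → q = 2.9×0.905×0.815 = 2.139 ft³/s
Panel 2-3: Δb = 19.2 ft, d̄ = (1.16+2.63)/2 = 1.895, v̄ = (0.80+1.36)/2 = 1.08 → q = 19.2×1.895×1.08 = 39.29 ft³/s
Panel 3-4: Δb = 13.7 ft, d̄ = (2.63+1.67)/2 = 2.15, v̄ = (1.36+0.95)/2 = 1.155 → q = 13.7×2.15×1.155 = 34.02 ft³/s
Panel 4-5: Δb = 4.9 ft, d̄ = (1.67+0.59)/2 = 1.13, v̄ = (0.95+0.61)/2 = 0.78 → q = 4.9×1.13×0.78 = 4.319 ft³/s
Q = Σ q = 79.77 ft³/s

79.8 ft³/s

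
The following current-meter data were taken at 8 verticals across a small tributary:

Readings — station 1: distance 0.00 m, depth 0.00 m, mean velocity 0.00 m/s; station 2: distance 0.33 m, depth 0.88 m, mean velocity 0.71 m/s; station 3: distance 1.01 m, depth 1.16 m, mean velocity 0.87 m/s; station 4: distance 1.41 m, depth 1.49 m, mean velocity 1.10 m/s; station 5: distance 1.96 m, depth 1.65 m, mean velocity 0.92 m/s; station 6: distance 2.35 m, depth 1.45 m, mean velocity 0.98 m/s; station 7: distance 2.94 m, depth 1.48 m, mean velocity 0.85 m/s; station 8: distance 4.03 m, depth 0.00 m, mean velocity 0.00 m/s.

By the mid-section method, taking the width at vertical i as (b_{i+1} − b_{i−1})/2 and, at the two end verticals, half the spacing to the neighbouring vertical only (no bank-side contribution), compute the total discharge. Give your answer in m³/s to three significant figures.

w_2 = (1.01 − 0.00)/2 = 0.505 m; q_2 = 0.71 × 0.88 × 0.505 = 0.3155 m³/s
w_3 = (1.41 − 0.33)/2 = 0.54 m; q_3 = 0.87 × 1.16 × 0.54 = 0.5450 m³/s
w_4 = (1.96 − 1.01)/2 = 0.475 m; q_4 = 1.10 × 1.49 × 0.475 = 0.7785 m³/s
w_5 = (2.35 − 1.41)/2 = 0.47 m; q_5 = 0.92 × 1.65 × 0.47 = 0.7135 m³/s
w_6 = (2.94 − 1.96)/2 = 0.49 m; q_6 = 0.98 × 1.45 × 0.49 = 0.6963 m³/s
w_7 = (4.03 − 2.35)/2 = 0.84 m; q_7 = 0.85 × 1.48 × 0.84 = 1.057 m³/s
Stations 1, 8 contribute zero (depth or velocity is 0).
Q = Σ qᵢ = 4.105 m³/s

4.11 m³/s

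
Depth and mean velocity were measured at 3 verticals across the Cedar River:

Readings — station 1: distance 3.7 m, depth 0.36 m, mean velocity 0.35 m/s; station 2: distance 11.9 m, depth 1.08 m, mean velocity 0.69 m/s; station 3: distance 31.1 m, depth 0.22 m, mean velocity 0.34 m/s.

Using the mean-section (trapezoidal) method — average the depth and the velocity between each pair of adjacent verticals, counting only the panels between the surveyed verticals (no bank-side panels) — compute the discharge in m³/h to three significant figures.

Panel 1-2: Δb = 8.2 m, d̄ = (0.36+1.08)/2 = 0.72, v̄ = (0.35+0.69)/2 = 0.52 → q = 8.2×0.72×0.52 = 3.070 m³/s
Panel 2-3: Δb = 19.2 m, d̄ = (1.08+0.22)/2 = 0.65, v̄ = (0.69+0.34)/2 = 0.515 → q = 19.2×0.65×0.515 = 6.427 m³/s
Q = Σ q = 9.497 m³/s
= 9.497 × 3600 = 34190 m³/h

34200 m³/h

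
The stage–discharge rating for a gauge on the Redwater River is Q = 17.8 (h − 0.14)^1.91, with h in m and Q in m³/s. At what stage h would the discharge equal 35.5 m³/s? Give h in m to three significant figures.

1.58 m

h − h₀ = (Q/C)^(1/b) = (35.5/17.8)^(1/1.91) = 1.435 m
h = 0.14 + 1.435 = 1.575 m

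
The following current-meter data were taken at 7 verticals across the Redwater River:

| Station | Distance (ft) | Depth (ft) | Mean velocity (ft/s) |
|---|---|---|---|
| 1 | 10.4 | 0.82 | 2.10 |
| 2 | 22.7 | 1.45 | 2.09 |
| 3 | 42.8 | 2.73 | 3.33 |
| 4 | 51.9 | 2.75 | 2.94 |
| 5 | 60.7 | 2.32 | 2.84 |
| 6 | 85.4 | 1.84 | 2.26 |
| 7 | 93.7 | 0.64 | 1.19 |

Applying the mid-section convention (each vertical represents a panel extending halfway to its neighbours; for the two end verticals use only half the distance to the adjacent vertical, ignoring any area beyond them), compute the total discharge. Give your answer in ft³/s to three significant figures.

w_1 = (22.7 − 10.4)/2 = 6.15 ft; q_1 = 2.10 × 0.82 × 6.15 = 10.59 ft³/s
w_2 = (42.8 − 10.4)/2 = 16.2 ft; q_2 = 2.09 × 1.45 × 16.2 = 49.09 ft³/s
w_3 = (51.9 − 22.7)/2 = 14.6 ft; q_3 = 3.33 × 2.73 × 14.6 = 132.7 ft³/s
w_4 = (60.7 − 42.8)/2 = 8.95 ft; q_4 = 2.94 × 2.75 × 8.95 = 72.36 ft³/s
w_5 = (85.4 − 51.9)/2 = 16.75 ft; q_5 = 2.84 × 2.32 × 16.75 = 110.4 ft³/s
w_6 = (93.7 − 60.7)/2 = 16.5 ft; q_6 = 2.26 × 1.84 × 16.5 = 68.61 ft³/s
w_7 = (93.7 − 85.4)/2 = 4.15 ft; q_7 = 1.19 × 0.64 × 4.15 = 3.161 ft³/s
Q = Σ qᵢ = 446.9 ft³/s

447 ft³/s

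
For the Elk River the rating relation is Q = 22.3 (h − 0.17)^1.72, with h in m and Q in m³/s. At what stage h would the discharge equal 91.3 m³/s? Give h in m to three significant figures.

2.44 m

h − h₀ = (Q/C)^(1/b) = (91.3/22.3)^(1/1.72) = 2.269 m
h = 0.17 + 2.269 = 2.439 m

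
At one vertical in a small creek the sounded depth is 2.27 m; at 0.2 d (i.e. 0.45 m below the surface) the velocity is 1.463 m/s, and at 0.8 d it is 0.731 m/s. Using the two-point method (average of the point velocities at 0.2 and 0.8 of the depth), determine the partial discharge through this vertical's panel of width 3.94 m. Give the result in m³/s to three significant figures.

v̄ = (1.463 + 0.731) / 2 = 1.097 m/s
q = v̄ × d × w = 1.097 × 2.27 × 3.94 = 9.811 m³/s

9.81 m³/s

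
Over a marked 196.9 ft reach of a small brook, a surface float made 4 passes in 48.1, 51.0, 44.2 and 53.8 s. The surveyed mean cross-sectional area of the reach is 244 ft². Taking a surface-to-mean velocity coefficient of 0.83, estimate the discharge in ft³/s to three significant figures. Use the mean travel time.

809 ft³/s

t̄ = (48.1 + 51.0 + 44.2 + 53.8) / 4 = 49.275 s
v_surface = L / t̄ = 196.9 / 49.275 = 3.996 ft/s
v_mean = 0.83 × 3.996 = 3.317 ft/s
Q = A × v_mean = 244 × 3.317 = 809.3 ft³/s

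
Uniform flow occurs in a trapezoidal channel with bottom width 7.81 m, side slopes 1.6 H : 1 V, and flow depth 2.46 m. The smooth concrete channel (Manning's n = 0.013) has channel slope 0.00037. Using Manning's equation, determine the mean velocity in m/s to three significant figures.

2.10 m/s

A = (b + z·y)·y = (7.81 + 1.6×2.46)×2.46 = 28.90 m²
P = b + 2y√(1+z²) = 7.81 + 2×2.46×√(1+1.6²) = 17.09 m
R = A/P = 28.90/17.09 = 1.690 m
Q = (1/n)·A·R^(2/3)·S^(1/2) = (1/0.013) × 28.90 × 1.690^(2/3) × 0.00037^(1/2) = 60.67 m³/s
V = Q/A = 60.67/28.90 = 2.100 m/s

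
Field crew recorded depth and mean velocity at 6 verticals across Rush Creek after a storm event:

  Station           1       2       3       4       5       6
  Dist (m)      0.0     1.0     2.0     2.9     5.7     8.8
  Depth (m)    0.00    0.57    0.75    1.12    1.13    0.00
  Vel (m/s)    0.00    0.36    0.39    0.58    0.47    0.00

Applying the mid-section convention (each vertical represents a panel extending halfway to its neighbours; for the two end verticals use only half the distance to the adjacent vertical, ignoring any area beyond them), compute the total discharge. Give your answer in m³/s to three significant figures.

3.25 m³/s

w_2 = (2.0 − 0.0)/2 = 1 m; q_2 = 0.36 × 0.57 × 1 = 0.2052 m³/s
w_3 = (2.9 − 1.0)/2 = 0.95 m; q_3 = 0.39 × 0.75 × 0.95 = 0.2779 m³/s
w_4 = (5.7 − 2.0)/2 = 1.85 m; q_4 = 0.58 × 1.12 × 1.85 = 1.202 m³/s
w_5 = (8.8 − 2.9)/2 = 2.95 m; q_5 = 0.47 × 1.13 × 2.95 = 1.567 m³/s
Stations 1, 6 contribute zero (depth or velocity is 0).
Q = Σ qᵢ = 3.252 m³/s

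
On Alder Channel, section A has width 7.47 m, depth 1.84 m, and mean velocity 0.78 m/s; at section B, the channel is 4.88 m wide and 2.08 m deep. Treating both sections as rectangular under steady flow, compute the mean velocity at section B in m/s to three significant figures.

Q = A₁V₁ = (7.47×1.84) × 0.78 = 10.72 m³/s
A₂ = 4.88 × 2.08 = 10.15 m²
V₂ = Q/A₂ = 10.72/10.15 = 1.056 m/s

1.06 m/s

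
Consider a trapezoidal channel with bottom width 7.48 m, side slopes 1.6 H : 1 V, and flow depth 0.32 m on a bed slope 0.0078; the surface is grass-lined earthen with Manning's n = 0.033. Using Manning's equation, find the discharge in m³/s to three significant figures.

3.03 m³/s

A = (b + z·y)·y = (7.48 + 1.6×0.32)×0.32 = 2.557 m²
P = b + 2y√(1+z²) = 7.48 + 2×0.32×√(1+1.6²) = 8.688 m
R = A/P = 2.557/8.688 = 0.2944 m
Q = (1/n)·A·R^(2/3)·S^(1/2) = (1/0.033) × 2.557 × 0.2944^(2/3) × 0.0078^(1/2) = 3.029 m³/s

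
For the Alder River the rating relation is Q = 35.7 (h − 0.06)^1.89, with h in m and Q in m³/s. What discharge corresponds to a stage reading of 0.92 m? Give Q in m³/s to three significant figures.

26.8 m³/s

Q = 35.7 × (0.92 − 0.06)^1.89 = 35.7 × 0.86^1.89 = 26.85 m³/s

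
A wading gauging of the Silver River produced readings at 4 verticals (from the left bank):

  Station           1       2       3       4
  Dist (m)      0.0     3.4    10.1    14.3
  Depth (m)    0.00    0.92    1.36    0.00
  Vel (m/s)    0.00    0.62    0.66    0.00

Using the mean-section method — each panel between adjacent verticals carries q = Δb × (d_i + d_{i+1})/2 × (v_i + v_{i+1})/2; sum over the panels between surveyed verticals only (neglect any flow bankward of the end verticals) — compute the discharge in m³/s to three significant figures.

Panel 1-2: Δb = 3.4 m, d̄ = (0.00+0.92)/2 = 0.46, v̄ = (0.00+0.62)/2 = 0.31 → q = 3.4×0.46×0.31 = 0.4848 m³/s
Panel 2-3: Δb = 6.7 m, d̄ = (0.92+1.36)/2 = 1.14, v̄ = (0.62+0.66)/2 = 0.64 → q = 6.7×1.14×0.64 = 4.888 m³/s
Panel 3-4: Δb = 4.2 m, d̄ = (1.36+0.00)/2 = 0.68, v̄ = (0.66+0.00)/2 = 0.33 → q = 4.2×0.68×0.33 = 0.9425 m³/s
Q = Σ q = 6.316 m³/s

6.32 m³/s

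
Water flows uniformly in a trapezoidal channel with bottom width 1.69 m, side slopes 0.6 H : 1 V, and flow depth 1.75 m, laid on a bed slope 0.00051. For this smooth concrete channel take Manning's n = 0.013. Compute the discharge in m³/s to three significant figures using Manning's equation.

7.36 m³/s

A = (b + z·y)·y = (1.69 + 0.6×1.75)×1.75 = 4.795 m²
P = b + 2y√(1+z²) = 1.69 + 2×1.75×√(1+0.6²) = 5.772 m
R = A/P = 4.795/5.772 = 0.8308 m
Q = (1/n)·A·R^(2/3)·S^(1/2) = (1/0.013) × 4.795 × 0.8308^(2/3) × 0.00051^(1/2) = 7.361 m³/s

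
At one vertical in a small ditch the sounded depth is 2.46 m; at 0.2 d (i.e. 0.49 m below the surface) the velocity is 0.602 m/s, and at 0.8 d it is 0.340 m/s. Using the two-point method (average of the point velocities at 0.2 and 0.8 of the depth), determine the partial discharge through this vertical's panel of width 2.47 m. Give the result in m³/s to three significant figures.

v̄ = (0.602 + 0.340) / 2 = 0.4710 m/s
q = v̄ × d × w = 0.4710 × 2.46 × 2.47 = 2.862 m³/s

2.86 m³/s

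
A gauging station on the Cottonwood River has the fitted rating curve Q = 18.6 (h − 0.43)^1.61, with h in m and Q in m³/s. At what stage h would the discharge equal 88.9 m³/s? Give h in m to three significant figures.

h − h₀ = (Q/C)^(1/b) = (88.9/18.6)^(1/1.61) = 2.642 m
h = 0.43 + 2.642 = 3.072 m

3.07 m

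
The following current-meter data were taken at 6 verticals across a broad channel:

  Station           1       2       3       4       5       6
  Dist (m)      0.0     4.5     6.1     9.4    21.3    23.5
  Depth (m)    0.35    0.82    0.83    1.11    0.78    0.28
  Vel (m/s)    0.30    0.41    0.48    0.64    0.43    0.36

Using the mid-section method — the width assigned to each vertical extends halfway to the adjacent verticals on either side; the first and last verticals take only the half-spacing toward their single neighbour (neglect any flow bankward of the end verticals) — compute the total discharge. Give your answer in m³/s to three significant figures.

10.1 m³/s

w_1 = (4.5 − 0.0)/2 = 2.25 m; q_1 = 0.30 × 0.35 × 2.25 = 0.2363 m³/s
w_2 = (6.1 − 0.0)/2 = 3.05 m; q_2 = 0.41 × 0.82 × 3.05 = 1.025 m³/s
w_3 = (9.4 − 4.5)/2 = 2.45 m; q_3 = 0.48 × 0.83 × 2.45 = 0.9761 m³/s
w_4 = (21.3 − 6.1)/2 = 7.6 m; q_4 = 0.64 × 1.11 × 7.6 = 5.399 m³/s
w_5 = (23.5 − 9.4)/2 = 7.05 m; q_5 = 0.43 × 0.78 × 7.05 = 2.365 m³/s
w_6 = (23.5 − 21.3)/2 = 1.1 m; q_6 = 0.36 × 0.28 × 1.1 = 0.1109 m³/s
Q = Σ qᵢ = 10.11 m³/s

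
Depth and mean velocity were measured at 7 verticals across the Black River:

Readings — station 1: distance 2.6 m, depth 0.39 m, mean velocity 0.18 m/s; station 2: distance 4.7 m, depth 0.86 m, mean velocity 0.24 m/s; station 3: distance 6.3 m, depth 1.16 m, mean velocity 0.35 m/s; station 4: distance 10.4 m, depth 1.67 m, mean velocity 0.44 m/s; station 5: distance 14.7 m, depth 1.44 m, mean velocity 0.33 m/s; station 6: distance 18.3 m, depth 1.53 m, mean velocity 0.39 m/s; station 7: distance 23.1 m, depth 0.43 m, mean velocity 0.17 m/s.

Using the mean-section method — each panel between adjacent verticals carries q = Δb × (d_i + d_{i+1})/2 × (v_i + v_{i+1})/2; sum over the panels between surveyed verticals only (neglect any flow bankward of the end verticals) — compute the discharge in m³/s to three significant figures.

8.86 m³/s

Panel 1-2: Δb = 2.1 m, d̄ = (0.39+0.86)/2 = 0.625, v̄ = (0.18+0.24)/2 = 0.21 → q = 2.1×0.625×0.21 = 0.2756 m³/s
Panel 2-3: Δb = 1.6 m, d̄ = (0.86+1.16)/2 = 1.01, v̄ = (0.24+0.35)/2 = 0.295 → q = 1.6×1.01×0.295 = 0.4767 m³/s
Panel 3-4: Δb = 4.1 m, d̄ = (1.16+1.67)/2 = 1.415, v̄ = (0.35+0.44)/2 = 0.395 → q = 4.1×1.415×0.395 = 2.292 m³/s
Panel 4-5: Δb = 4.3 m, d̄ = (1.67+1.44)/2 = 1.555, v̄ = (0.44+0.33)/2 = 0.385 → q = 4.3×1.555×0.385 = 2.574 m³/s
Panel 5-6: Δb = 3.6 m, d̄ = (1.44+1.53)/2 = 1.485, v̄ = (0.33+0.39)/2 = 0.36 → q = 3.6×1.485×0.36 = 1.925 m³/s
Panel 6-7: Δb = 4.8 m, d̄ = (1.53+0.43)/2 = 0.98, v̄ = (0.39+0.17)/2 = 0.28 → q = 4.8×0.98×0.28 = 1.317 m³/s
Q = Σ q = 8.860 m³/s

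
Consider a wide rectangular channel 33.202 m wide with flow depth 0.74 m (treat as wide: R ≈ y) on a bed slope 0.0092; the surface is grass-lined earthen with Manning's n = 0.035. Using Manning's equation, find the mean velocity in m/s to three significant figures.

2.24 m/s

A = b·y = 33.202 × 0.74 = 24.57 m²
Wide channel: R ≈ y = 0.74 m
Q = (1/n)·A·R^(2/3)·S^(1/2) = (1/0.035) × 24.57 × 0.7400^(2/3) × 0.0092^(1/2) = 55.09 m³/s
V = Q/A = 55.09/24.57 = 2.242 m/s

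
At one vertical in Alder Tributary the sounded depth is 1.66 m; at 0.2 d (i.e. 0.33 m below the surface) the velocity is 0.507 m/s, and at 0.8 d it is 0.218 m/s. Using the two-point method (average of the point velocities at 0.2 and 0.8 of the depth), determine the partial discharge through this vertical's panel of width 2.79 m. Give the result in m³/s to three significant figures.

v̄ = (0.507 + 0.218) / 2 = 0.3625 m/s
q = v̄ × d × w = 0.3625 × 1.66 × 2.79 = 1.679 m³/s

1.68 m³/s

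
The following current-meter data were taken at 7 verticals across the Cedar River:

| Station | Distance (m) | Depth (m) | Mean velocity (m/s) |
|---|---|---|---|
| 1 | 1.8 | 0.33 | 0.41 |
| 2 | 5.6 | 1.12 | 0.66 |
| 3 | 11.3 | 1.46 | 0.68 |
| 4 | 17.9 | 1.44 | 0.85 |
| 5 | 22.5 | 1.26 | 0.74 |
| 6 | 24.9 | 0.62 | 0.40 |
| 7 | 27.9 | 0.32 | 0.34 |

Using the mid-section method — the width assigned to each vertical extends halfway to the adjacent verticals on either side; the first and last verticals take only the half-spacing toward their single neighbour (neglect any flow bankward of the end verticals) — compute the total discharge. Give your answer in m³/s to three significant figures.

w_1 = (5.6 − 1.8)/2 = 1.9 m; q_1 = 0.41 × 0.33 × 1.9 = 0.2571 m³/s
w_2 = (11.3 − 1.8)/2 = 4.75 m; q_2 = 0.66 × 1.12 × 4.75 = 3.511 m³/s
w_3 = (17.9 − 5.6)/2 = 6.15 m; q_3 = 0.68 × 1.46 × 6.15 = 6.106 m³/s
w_4 = (22.5 − 11.3)/2 = 5.6 m; q_4 = 0.85 × 1.44 × 5.6 = 6.854 m³/s
w_5 = (24.9 − 17.9)/2 = 3.5 m; q_5 = 0.74 × 1.26 × 3.5 = 3.263 m³/s
w_6 = (27.9 − 22.5)/2 = 2.7 m; q_6 = 0.40 × 0.62 × 2.7 = 0.6696 m³/s
w_7 = (27.9 − 24.9)/2 = 1.5 m; q_7 = 0.34 × 0.32 × 1.5 = 0.1632 m³/s
Q = Σ qᵢ = 20.82 m³/s

20.8 m³/s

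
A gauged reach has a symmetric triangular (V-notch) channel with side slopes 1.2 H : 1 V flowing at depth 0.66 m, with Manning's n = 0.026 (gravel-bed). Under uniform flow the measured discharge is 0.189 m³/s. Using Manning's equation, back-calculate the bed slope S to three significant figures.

A = z·y² = 1.2×0.66² = 0.5227 m²
P = 2y√(1+z²) = 2×0.66×√(1+1.2²) = 2.062 m
R = A/P = 0.5227/2.062 = 0.2535 m
S = (Q·n / (1·A·R^(2/3)))² = (0.189×0.026 / (1×0.5227×0.4006))² = 0.0005508

0.000551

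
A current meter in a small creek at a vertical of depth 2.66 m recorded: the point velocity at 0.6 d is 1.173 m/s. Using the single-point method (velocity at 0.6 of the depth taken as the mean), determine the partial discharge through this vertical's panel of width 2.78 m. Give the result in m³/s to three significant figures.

8.67 m³/s

v̄ = v₀.₆ = 1.173 m/s
q = v̄ × d × w = 1.173 × 2.66 × 2.78 = 8.674 m³/s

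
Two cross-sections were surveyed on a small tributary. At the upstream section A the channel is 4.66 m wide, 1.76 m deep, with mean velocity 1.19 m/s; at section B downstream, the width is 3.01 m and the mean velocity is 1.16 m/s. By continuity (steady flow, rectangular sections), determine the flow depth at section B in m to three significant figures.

Q = A₁V₁ = (4.66×1.76) × 1.19 = 9.760 m³/s
d₂ = Q/(b₂ V₂) = 9.760/(3.01×1.16) = 2.795 m

2.80 m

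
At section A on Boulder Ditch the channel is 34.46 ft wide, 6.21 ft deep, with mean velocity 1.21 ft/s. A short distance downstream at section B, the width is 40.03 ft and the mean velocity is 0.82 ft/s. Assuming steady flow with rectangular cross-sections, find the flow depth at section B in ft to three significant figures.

7.89 ft

Q = A₁V₁ = (34.46×6.21) × 1.21 = 258.9 ft³/s
d₂ = Q/(b₂ V₂) = 258.9/(40.03×0.82) = 7.888 ft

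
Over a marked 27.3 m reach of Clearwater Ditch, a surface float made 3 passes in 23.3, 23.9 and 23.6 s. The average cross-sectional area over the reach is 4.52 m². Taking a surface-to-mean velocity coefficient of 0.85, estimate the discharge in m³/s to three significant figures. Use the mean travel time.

4.44 m³/s

t̄ = (23.3 + 23.9 + 23.6) / 3 = 23.6 s
v_surface = L / t̄ = 27.3 / 23.6 = 1.157 m/s
v_mean = 0.85 × 1.157 = 0.9833 m/s
Q = A × v_mean = 4.52 × 0.9833 = 4.444 m³/s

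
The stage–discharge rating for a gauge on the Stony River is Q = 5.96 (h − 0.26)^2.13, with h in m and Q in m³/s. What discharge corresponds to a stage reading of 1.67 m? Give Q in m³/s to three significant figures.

12.4 m³/s

Q = 5.96 × (1.67 − 0.26)^2.13 = 5.96 × 1.41^2.13 = 12.39 m³/s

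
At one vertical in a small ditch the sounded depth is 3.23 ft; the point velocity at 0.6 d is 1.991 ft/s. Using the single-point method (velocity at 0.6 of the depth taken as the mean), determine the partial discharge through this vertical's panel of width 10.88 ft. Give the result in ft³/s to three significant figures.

70.0 ft³/s

v̄ = v₀.₆ = 1.991 ft/s
q = v̄ × d × w = 1.991 × 3.23 × 10.88 = 69.97 ft³/s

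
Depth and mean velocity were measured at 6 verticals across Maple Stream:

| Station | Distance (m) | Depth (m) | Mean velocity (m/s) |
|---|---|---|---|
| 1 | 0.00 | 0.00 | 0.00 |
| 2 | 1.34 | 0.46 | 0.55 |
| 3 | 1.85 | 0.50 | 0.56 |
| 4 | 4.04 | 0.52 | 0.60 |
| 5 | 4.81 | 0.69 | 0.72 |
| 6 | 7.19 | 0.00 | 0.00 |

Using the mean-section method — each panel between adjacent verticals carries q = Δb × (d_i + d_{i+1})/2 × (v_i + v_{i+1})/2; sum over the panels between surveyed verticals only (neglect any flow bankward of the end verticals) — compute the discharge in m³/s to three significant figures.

Panel 1-2: Δb = 1.34 m, d̄ = (0.00+0.46)/2 = 0.23, v̄ = (0.00+0.55)/2 = 0.275 → q = 1.34×0.23×0.275 = 0.08476 m³/s
Panel 2-3: Δb = 0.51 m, d̄ = (0.46+0.50)/2 = 0.48, v̄ = (0.55+0.56)/2 = 0.555 → q = 0.51×0.48×0.555 = 0.1359 m³/s
Panel 3-4: Δb = 2.19 m, d̄ = (0.50+0.52)/2 = 0.51, v̄ = (0.56+0.60)/2 = 0.58 → q = 2.19×0.51×0.58 = 0.6478 m³/s
Panel 4-5: Δb = 0.77 m, d̄ = (0.52+0.69)/2 = 0.605, v̄ = (0.60+0.72)/2 = 0.66 → q = 0.77×0.605×0.66 = 0.3075 m³/s
Panel 5-6: Δb = 2.38 m, d̄ = (0.69+0.00)/2 = 0.345, v̄ = (0.72+0.00)/2 = 0.36 → q = 2.38×0.345×0.36 = 0.2956 m³/s
Q = Σ q = 1.471 m³/s

1.47 m³/s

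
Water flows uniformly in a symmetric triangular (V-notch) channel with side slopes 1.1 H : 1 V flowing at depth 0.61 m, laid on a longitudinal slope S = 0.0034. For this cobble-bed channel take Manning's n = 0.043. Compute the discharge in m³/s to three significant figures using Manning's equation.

0.206 m³/s

A = z·y² = 1.1×0.61² = 0.4093 m²
P = 2y√(1+z²) = 2×0.61×√(1+1.1²) = 1.814 m
R = A/P = 0.4093/1.814 = 0.2257 m
Q = (1/n)·A·R^(2/3)·S^(1/2) = (1/0.043) × 0.4093 × 0.2257^(2/3) × 0.0034^(1/2) = 0.2057 m³/s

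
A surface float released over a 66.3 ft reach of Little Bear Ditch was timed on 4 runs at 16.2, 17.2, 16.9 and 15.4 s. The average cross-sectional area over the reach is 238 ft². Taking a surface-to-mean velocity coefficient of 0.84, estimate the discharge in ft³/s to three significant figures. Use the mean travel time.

807 ft³/s

t̄ = (16.2 + 17.2 + 16.9 + 15.4) / 4 = 16.425 s
v_surface = L / t̄ = 66.3 / 16.425 = 4.037 ft/s
v_mean = 0.84 × 4.037 = 3.391 ft/s
Q = A × v_mean = 238 × 3.391 = 807.0 ft³/s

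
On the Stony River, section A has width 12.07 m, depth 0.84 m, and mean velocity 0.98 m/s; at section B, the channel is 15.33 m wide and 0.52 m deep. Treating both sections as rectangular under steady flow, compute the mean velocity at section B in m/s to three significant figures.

Q = A₁V₁ = (12.07×0.84) × 0.98 = 9.936 m³/s
A₂ = 15.33 × 0.52 = 7.972 m²
V₂ = Q/A₂ = 9.936/7.972 = 1.246 m/s

1.25 m/s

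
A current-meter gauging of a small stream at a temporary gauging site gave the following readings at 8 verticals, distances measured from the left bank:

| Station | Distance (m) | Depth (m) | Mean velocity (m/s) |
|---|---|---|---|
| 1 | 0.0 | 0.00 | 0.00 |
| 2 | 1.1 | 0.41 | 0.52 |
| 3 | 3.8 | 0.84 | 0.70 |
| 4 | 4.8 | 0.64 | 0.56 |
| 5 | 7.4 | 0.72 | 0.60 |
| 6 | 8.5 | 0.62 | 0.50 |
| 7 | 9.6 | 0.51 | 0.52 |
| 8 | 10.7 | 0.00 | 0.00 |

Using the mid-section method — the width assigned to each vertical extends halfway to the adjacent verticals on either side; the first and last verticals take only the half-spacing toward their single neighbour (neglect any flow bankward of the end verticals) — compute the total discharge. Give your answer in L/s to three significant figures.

3570 L/s

w_2 = (3.8 − 0.0)/2 = 1.9 m; q_2 = 0.52 × 0.41 × 1.9 = 0.4051 m³/s
w_3 = (4.8 − 1.1)/2 = 1.85 m; q_3 = 0.70 × 0.84 × 1.85 = 1.088 m³/s
w_4 = (7.4 − 3.8)/2 = 1.8 m; q_4 = 0.56 × 0.64 × 1.8 = 0.6451 m³/s
w_5 = (8.5 − 4.8)/2 = 1.85 m; q_5 = 0.60 × 0.72 × 1.85 = 0.7992 m³/s
w_6 = (9.6 − 7.4)/2 = 1.1 m; q_6 = 0.50 × 0.62 × 1.1 = 0.3410 m³/s
w_7 = (10.7 − 8.5)/2 = 1.1 m; q_7 = 0.52 × 0.51 × 1.1 = 0.2917 m³/s
Stations 1, 8 contribute zero (depth or velocity is 0).
Q = Σ qᵢ = 3.570 m³/s
= 3.570 × 1000 = 3570 L/s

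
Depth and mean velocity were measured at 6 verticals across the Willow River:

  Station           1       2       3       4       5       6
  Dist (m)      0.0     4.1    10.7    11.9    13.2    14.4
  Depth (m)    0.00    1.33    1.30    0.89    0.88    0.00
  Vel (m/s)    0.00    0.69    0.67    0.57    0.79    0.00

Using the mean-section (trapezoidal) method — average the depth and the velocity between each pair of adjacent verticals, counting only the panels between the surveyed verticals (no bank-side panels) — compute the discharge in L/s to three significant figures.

Panel 1-2: Δb = 4.1 m, d̄ = (0.00+1.33)/2 = 0.665, v̄ = (0.00+0.69)/2 = 0.345 → q = 4.1×0.665×0.345 = 0.9406 m³/s
Panel 2-3: Δb = 6.6 m, d̄ = (1.33+1.30)/2 = 1.315, v̄ = (0.69+0.67)/2 = 0.68 → q = 6.6×1.315×0.68 = 5.902 m³/s
Panel 3-4: Δb = 1.2 m, d̄ = (1.30+0.89)/2 = 1.095, v̄ = (0.67+0.57)/2 = 0.62 → q = 1.2×1.095×0.62 = 0.8147 m³/s
Panel 4-5: Δb = 1.3 m, d̄ = (0.89+0.88)/2 = 0.885, v̄ = (0.57+0.79)/2 = 0.68 → q = 1.3×0.885×0.68 = 0.7823 m³/s
Panel 5-6: Δb = 1.2 m, d̄ = (0.88+0.00)/2 = 0.44, v̄ = (0.79+0.00)/2 = 0.395 → q = 1.2×0.44×0.395 = 0.2086 m³/s
Q = Σ q = 8.648 m³/s
= 8.648 × 1000 = 8648 L/s

8650 L/s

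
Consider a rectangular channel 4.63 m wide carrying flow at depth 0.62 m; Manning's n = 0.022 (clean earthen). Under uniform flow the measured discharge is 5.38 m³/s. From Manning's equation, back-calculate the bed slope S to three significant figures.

0.00441

A = b·y = 4.63 × 0.62 = 2.871 m²
P = b + 2y = 4.63 + 2×0.62 = 5.870 m
R = A/P = 2.871/5.870 = 0.4890 m
S = (Q·n / (1·A·R^(2/3)))² = (5.38×0.022 / (1×2.871×0.6207))² = 0.004413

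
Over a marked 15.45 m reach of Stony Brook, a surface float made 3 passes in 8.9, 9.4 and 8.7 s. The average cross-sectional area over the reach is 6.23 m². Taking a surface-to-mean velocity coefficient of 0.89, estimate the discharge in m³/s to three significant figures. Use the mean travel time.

t̄ = (8.9 + 9.4 + 8.7) / 3 = 9 s
v_surface = L / t̄ = 15.45 / 9 = 1.717 m/s
v_mean = 0.89 × 1.717 = 1.528 m/s
Q = A × v_mean = 6.23 × 1.528 = 9.518 m³/s

9.52 m³/s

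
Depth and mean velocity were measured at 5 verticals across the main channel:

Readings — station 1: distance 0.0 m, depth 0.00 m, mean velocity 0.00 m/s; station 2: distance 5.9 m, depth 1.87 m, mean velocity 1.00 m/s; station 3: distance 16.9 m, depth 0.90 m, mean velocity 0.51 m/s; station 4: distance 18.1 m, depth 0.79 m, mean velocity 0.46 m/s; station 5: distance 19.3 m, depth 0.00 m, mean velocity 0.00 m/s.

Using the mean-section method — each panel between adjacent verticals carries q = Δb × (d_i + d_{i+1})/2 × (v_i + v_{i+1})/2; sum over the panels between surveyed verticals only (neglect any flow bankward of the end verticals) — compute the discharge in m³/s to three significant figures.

Panel 1-2: Δb = 5.9 m, d̄ = (0.00+1.87)/2 = 0.935, v̄ = (0.00+1.00)/2 = 0.5 → q = 5.9×0.935×0.5 = 2.758 m³/s
Panel 2-3: Δb = 11 m, d̄ = (1.87+0.90)/2 = 1.385, v̄ = (1.00+0.51)/2 = 0.755 → q = 11×1.385×0.755 = 11.50 m³/s
Panel 3-4: Δb = 1.2 m, d̄ = (0.90+0.79)/2 = 0.845, v̄ = (0.51+0.46)/2 = 0.485 → q = 1.2×0.845×0.485 = 0.4918 m³/s
Panel 4-5: Δb = 1.2 m, d̄ = (0.79+0.00)/2 = 0.395, v̄ = (0.46+0.00)/2 = 0.23 → q = 1.2×0.395×0.23 = 0.1090 m³/s
Q = Σ q = 14.86 m³/s

14.9 m³/s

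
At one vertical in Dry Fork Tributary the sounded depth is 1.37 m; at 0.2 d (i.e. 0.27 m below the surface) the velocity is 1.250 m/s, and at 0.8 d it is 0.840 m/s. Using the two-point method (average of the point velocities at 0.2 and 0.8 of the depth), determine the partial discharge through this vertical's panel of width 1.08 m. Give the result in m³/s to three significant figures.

1.55 m³/s

v̄ = (1.250 + 0.840) / 2 = 1.045 m/s
q = v̄ × d × w = 1.045 × 1.37 × 1.08 = 1.546 m³/s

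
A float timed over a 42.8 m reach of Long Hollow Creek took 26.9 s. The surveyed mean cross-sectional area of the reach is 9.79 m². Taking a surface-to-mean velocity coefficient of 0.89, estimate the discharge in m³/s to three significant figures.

13.9 m³/s

v_surface = L / t̄ = 42.8 / 26.9 = 1.591 m/s
v_mean = 0.89 × 1.591 = 1.416 m/s
Q = A × v_mean = 9.79 × 1.416 = 13.86 m³/s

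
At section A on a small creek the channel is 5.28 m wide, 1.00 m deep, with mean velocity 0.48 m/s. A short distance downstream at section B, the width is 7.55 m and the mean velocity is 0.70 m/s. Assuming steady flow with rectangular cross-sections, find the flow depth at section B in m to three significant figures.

Q = A₁V₁ = (5.28×1.00) × 0.48 = 2.534 m³/s
d₂ = Q/(b₂ V₂) = 2.534/(7.55×0.70) = 0.4795 m

0.480 m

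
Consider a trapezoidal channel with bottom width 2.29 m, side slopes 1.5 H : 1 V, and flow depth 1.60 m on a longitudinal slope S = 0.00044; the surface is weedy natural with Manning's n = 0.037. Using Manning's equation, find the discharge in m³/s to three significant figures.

4.06 m³/s

A = (b + z·y)·y = (2.29 + 1.5×1.60)×1.60 = 7.504 m²
P = b + 2y√(1+z²) = 2.29 + 2×1.60×√(1+1.5²) = 8.059 m
R = A/P = 7.504/8.059 = 0.9311 m
Q = (1/n)·A·R^(2/3)·S^(1/2) = (1/0.037) × 7.504 × 0.9311^(2/3) × 0.00044^(1/2) = 4.057 m³/s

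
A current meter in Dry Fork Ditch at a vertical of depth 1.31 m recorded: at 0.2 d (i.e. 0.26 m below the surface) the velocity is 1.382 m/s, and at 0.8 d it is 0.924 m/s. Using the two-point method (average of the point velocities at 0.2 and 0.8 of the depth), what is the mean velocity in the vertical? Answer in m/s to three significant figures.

v̄ = (1.382 + 0.924) / 2 = 1.153 m/s

1.15 m/s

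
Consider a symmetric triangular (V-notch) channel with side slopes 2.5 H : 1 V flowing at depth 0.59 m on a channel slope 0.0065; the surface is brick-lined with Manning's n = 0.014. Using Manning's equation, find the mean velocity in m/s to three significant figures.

A = z·y² = 2.5×0.59² = 0.8703 m²
P = 2y√(1+z²) = 2×0.59×√(1+2.5²) = 3.177 m
R = A/P = 0.8703/3.177 = 0.2739 m
Q = (1/n)·A·R^(2/3)·S^(1/2) = (1/0.014) × 0.8703 × 0.2739^(2/3) × 0.0065^(1/2) = 2.114 m³/s
V = Q/A = 2.114/0.8703 = 2.429 m/s

2.43 m/s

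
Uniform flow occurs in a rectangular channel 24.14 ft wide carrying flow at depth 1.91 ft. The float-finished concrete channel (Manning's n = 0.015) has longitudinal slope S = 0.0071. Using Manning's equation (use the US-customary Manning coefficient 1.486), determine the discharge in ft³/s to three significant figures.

537 ft³/s

A = b·y = 24.14 × 1.91 = 46.11 ft²
P = b + 2y = 24.14 + 2×1.91 = 27.96 ft
R = A/P = 46.11/27.96 = 1.649 ft
Q = (1.486/n)·A·R^(2/3)·S^(1/2) = (1.486/0.015) × 46.11 × 1.649^(2/3) × 0.0071^(1/2) = 537.2 ft³/s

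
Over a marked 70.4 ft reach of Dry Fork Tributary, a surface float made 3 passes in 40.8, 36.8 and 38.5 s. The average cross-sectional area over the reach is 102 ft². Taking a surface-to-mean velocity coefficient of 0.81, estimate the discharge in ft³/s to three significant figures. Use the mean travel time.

150 ft³/s

t̄ = (40.8 + 36.8 + 38.5) / 3 = 38.7 s
v_surface = L / t̄ = 70.4 / 38.7 = 1.819 ft/s
v_mean = 0.81 × 1.819 = 1.473 ft/s
Q = A × v_mean = 102 × 1.473 = 150.3 ft³/s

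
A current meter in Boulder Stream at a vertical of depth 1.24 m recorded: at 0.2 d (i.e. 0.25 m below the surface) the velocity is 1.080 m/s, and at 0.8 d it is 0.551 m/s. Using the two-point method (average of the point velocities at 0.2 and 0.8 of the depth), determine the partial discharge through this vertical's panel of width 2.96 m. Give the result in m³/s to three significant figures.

v̄ = (1.080 + 0.551) / 2 = 0.8155 m/s
q = v̄ × d × w = 0.8155 × 1.24 × 2.96 = 2.993 m³/s

2.99 m³/s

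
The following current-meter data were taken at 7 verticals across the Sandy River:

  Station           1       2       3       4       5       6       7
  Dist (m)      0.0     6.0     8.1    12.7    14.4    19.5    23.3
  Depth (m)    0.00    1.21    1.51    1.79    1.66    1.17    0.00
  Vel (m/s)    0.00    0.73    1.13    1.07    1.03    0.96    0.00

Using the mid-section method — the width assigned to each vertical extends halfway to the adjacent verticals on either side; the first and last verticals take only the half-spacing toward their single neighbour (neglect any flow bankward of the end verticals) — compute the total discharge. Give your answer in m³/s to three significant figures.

w_2 = (8.1 − 0.0)/2 = 4.05 m; q_2 = 0.73 × 1.21 × 4.05 = 3.577 m³/s
w_3 = (12.7 − 6.0)/2 = 3.35 m; q_3 = 1.13 × 1.51 × 3.35 = 5.716 m³/s
w_4 = (14.4 − 8.1)/2 = 3.15 m; q_4 = 1.07 × 1.79 × 3.15 = 6.033 m³/s
w_5 = (19.5 − 12.7)/2 = 3.4 m; q_5 = 1.03 × 1.66 × 3.4 = 5.813 m³/s
w_6 = (23.3 − 14.4)/2 = 4.45 m; q_6 = 0.96 × 1.17 × 4.45 = 4.998 m³/s
Stations 1, 7 contribute zero (depth or velocity is 0).
Q = Σ qᵢ = 26.14 m³/s

26.1 m³/s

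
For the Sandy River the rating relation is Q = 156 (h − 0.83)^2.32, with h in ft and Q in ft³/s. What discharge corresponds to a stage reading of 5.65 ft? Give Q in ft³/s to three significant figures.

6000 ft³/s

Q = 156 × (5.65 − 0.83)^2.32 = 156 × 4.82^2.32 = 5995 ft³/s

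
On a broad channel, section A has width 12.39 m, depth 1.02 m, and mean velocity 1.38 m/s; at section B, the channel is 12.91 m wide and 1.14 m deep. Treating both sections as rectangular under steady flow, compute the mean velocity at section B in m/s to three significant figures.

Q = A₁V₁ = (12.39×1.02) × 1.38 = 17.44 m³/s
A₂ = 12.91 × 1.14 = 14.72 m²
V₂ = Q/A₂ = 17.44/14.72 = 1.185 m/s

1.19 m/s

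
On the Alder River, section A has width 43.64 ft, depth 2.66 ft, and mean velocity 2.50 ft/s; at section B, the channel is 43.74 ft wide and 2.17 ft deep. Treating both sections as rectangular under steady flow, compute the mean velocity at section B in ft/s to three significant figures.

3.06 ft/s

Q = A₁V₁ = (43.64×2.66) × 2.50 = 290.2 ft³/s
A₂ = 43.74 × 2.17 = 94.92 ft²
V₂ = Q/A₂ = 290.2/94.92 = 3.058 ft/s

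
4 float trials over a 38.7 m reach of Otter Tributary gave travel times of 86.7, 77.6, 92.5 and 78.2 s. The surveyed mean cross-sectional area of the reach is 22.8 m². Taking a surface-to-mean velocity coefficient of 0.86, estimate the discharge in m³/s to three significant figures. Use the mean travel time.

t̄ = (86.7 + 77.6 + 92.5 + 78.2) / 4 = 83.75 s
v_surface = L / t̄ = 38.7 / 83.75 = 0.4621 m/s
v_mean = 0.86 × 0.4621 = 0.3974 m/s
Q = A × v_mean = 22.8 × 0.3974 = 9.061 m³/s

9.06 m³/s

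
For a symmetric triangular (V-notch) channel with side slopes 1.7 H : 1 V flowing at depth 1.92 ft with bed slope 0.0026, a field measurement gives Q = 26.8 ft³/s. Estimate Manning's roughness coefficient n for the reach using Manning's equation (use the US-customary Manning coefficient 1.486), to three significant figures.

A = z·y² = 1.7×1.92² = 6.267 ft²
P = 2y√(1+z²) = 2×1.92×√(1+1.7²) = 7.574 ft
R = A/P = 6.267/7.574 = 0.8275 ft
n = (1.486/Q)·A·R^(2/3)·S^(1/2) = (1.486/26.8) × 6.267 × 0.8814 × 0.05099 = 0.01562

0.0156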